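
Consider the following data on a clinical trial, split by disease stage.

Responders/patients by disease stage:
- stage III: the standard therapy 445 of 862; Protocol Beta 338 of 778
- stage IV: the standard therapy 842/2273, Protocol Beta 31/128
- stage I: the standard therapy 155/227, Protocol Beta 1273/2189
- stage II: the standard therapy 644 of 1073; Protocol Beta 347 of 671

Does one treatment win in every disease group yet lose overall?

Stage III: the standard therapy 445/862 = 51.6%, Protocol Beta 338/778 = 43.4% → the standard therapy
Stage IV: the standard therapy 842/2273 = 37.0%, Protocol Beta 31/128 = 24.2% → the standard therapy
Stage I: the standard therapy 155/227 = 68.3%, Protocol Beta 1273/2189 = 58.2% → the standard therapy
Stage II: the standard therapy 644/1073 = 60.0%, Protocol Beta 347/671 = 51.7% → the standard therapy
Overall: the standard therapy 2086/4435 = 47.0%, Protocol Beta 1989/3766 = 52.8% → Protocol Beta
The standard therapy wins each disease group but Protocol Beta wins overall — the comparison reverses. The standard therapy's patients skew toward stage IV, which has a lower base rate.

Yes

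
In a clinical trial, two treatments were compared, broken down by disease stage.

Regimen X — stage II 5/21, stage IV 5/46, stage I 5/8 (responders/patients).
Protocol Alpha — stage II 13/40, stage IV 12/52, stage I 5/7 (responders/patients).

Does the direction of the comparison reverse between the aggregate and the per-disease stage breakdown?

Stage II: Regimen X 5/21 = 23.8%, Protocol Alpha 13/40 = 32.5% → Protocol Alpha
Stage IV: Regimen X 5/46 = 10.9%, Protocol Alpha 12/52 = 23.1% → Protocol Alpha
Stage I: Regimen X 5/8 = 62.5%, Protocol Alpha 5/7 = 71.4% → Protocol Alpha
Overall: Regimen X 15/75 = 20.0%, Protocol Alpha 30/99 = 30.3% → Protocol Alpha
Protocol Alpha wins overall and in every disease group — no reversal.

No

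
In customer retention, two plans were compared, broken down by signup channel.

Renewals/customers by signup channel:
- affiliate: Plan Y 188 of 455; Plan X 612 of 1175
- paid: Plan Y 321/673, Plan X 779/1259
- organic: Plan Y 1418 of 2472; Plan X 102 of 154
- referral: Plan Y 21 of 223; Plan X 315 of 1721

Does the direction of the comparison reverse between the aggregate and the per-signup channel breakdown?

Affiliate: Plan Y 188/455 = 41.3%, Plan X 612/1175 = 52.1% → Plan X
Paid: Plan Y 321/673 = 47.7%, Plan X 779/1259 = 61.9% → Plan X
Organic: Plan Y 1418/2472 = 57.4%, Plan X 102/154 = 66.2% → Plan X
Referral: Plan Y 21/223 = 9.4%, Plan X 315/1721 = 18.3% → Plan X
Overall: Plan Y 1948/3823 = 51.0%, Plan X 1808/4309 = 42.0% → Plan Y
Plan X wins each signup group but Plan Y wins overall — the comparison reverses. Plan X's customers skew toward referral, which has a lower base rate.

Yes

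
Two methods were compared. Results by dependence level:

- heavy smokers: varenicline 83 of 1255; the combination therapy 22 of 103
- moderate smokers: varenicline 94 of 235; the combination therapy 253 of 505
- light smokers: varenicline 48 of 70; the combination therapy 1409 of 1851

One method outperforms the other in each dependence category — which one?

Heavy smokers: varenicline 83/1255 = 6.6%, the combination therapy 22/103 = 21.4% → the combination therapy
Moderate smokers: varenicline 94/235 = 40.0%, the combination therapy 253/505 = 50.1% → the combination therapy
Light smokers: varenicline 48/70 = 68.6%, the combination therapy 1409/1851 = 76.1% → the combination therapy
The combination therapy has the higher rate in all 3 groups.

the combination therapy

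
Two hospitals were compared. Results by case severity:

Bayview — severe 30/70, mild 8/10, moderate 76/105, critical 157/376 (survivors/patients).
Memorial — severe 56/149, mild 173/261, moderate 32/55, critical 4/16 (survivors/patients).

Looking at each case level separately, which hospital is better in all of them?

Severe: Bayview 30/70 = 42.9%, Memorial 56/149 = 37.6% → Bayview
Mild: Bayview 8/10 = 80.0%, Memorial 173/261 = 66.3% → Bayview
Moderate: Bayview 76/105 = 72.4%, Memorial 32/55 = 58.2% → Bayview
Critical: Bayview 157/376 = 41.8%, Memorial 4/16 = 25.0% → Bayview
Bayview has the higher rate in all 4 groups.

Bayview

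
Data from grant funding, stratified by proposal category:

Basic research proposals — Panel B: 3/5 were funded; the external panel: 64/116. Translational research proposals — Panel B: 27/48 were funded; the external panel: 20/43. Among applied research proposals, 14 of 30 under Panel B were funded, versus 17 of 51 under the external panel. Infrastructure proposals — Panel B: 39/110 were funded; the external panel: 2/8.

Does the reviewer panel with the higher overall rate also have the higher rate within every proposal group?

Basic research: Panel B 3/5 = 60.0%, the external panel 64/116 = 55.2% → Panel B
Translational research: Panel B 27/48 = 56.2%, the external panel 20/43 = 46.5% → Panel B
Applied research: Panel B 14/30 = 46.7%, the external panel 17/51 = 33.3% → Panel B
Infrastructure: Panel B 39/110 = 35.5%, the external panel 2/8 = 25.0% → Panel B
Overall: Panel B 83/193 = 43.0%, the external panel 103/218 = 47.2% → the external panel
Panel B wins each proposal group but the external panel wins overall — the comparison reverses. Panel B's proposals skew toward infrastructure, which has a lower base rate.

No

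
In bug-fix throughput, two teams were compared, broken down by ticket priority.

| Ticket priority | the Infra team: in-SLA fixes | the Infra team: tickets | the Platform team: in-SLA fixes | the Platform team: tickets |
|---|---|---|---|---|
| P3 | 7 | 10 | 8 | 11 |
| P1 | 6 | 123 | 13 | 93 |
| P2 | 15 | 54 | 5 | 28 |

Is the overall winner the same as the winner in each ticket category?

P3: the Infra team 7/10 = 70.0%, the Platform team 8/11 = 72.7% → the Platform team
P1: the Infra team 6/123 = 4.9%, the Platform team 13/93 = 14.0% → the Platform team
P2: the Infra team 15/54 = 27.8%, the Platform team 5/28 = 17.9% → the Infra team
Overall: the Infra team 28/187 = 15.0%, the Platform team 26/132 = 19.7% → the Platform team
Neither sweeps: the Infra team wins 1 of 3 groups, the Platform team wins 2. The Platform team wins overall but not every group — no Simpson reversal.

No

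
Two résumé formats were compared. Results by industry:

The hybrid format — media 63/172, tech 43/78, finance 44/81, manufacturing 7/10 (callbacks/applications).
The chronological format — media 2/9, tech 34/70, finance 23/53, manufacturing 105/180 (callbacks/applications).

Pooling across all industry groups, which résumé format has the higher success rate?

Media: the hybrid format 63/172 = 36.6%, the chronological format 2/9 = 22.2% → the hybrid format
Tech: the hybrid format 43/78 = 55.1%, the chronological format 34/70 = 48.6% → the hybrid format
Finance: the hybrid format 44/81 = 54.3%, the chronological format 23/53 = 43.4% → the hybrid format
Manufacturing: the hybrid format 7/10 = 70.0%, the chronological format 105/180 = 58.3% → the hybrid format
Overall: the hybrid format 157/341 = 46.0%, the chronological format 164/312 = 52.6% → the chronological format
(The hybrid format wins every industry group but the chronological format wins overall — the hybrid format's applications skew toward the low-rate media group.)

the chronological format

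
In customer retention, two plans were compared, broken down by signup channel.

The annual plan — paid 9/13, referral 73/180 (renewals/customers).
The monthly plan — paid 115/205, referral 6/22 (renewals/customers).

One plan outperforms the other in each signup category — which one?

the annual plan

Paid: the annual plan 9/13 = 69.2%, the monthly plan 115/205 = 56.1% → the annual plan
Referral: the annual plan 73/180 = 40.6%, the monthly plan 6/22 = 27.3% → the annual plan
The annual plan has the higher rate in both groups.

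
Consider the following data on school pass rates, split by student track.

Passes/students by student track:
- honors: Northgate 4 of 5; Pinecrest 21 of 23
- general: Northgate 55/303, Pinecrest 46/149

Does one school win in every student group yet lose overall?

Honors: Northgate 4/5 = 80.0%, Pinecrest 21/23 = 91.3% → Pinecrest
General: Northgate 55/303 = 18.2%, Pinecrest 46/149 = 30.9% → Pinecrest
Overall: Northgate 59/308 = 19.2%, Pinecrest 67/172 = 39.0% → Pinecrest
Pinecrest wins overall and in every student group — no reversal.

No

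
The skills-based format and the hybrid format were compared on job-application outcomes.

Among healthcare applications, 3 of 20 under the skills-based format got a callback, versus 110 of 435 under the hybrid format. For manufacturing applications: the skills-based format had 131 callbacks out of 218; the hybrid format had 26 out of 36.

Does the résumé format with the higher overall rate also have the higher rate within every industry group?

No

Healthcare: the skills-based format 3/20 = 15.0%, the hybrid format 110/435 = 25.3% → the hybrid format
Manufacturing: the skills-based format 131/218 = 60.1%, the hybrid format 26/36 = 72.2% → the hybrid format
Overall: the skills-based format 134/238 = 56.3%, the hybrid format 136/471 = 28.9% → the skills-based format
The hybrid format wins each industry group but the skills-based format wins overall — the comparison reverses. The hybrid format's applications skew toward healthcare, which has a lower base rate.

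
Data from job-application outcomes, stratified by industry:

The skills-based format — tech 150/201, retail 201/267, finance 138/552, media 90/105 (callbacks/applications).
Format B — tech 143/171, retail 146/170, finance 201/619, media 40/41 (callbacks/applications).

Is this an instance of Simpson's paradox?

Tech: the skills-based format 150/201 = 74.6%, Format B 143/171 = 83.6% → Format B
Retail: the skills-based format 201/267 = 75.3%, Format B 146/170 = 85.9% → Format B
Finance: the skills-based format 138/552 = 25.0%, Format B 201/619 = 32.5% → Format B
Media: the skills-based format 90/105 = 85.7%, Format B 40/41 = 97.6% → Format B
Overall: the skills-based format 579/1125 = 51.5%, Format B 530/1001 = 52.9% → Format B
Format B wins overall and in every industry group — no reversal.

No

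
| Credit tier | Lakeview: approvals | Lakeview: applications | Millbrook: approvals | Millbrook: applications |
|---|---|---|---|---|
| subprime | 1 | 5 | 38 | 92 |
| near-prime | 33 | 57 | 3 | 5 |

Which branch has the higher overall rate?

Lakeview

Subprime: Lakeview 1/5 = 20.0%, Millbrook 38/92 = 41.3% → Millbrook
Near-prime: Lakeview 33/57 = 57.9%, Millbrook 3/5 = 60.0% → Millbrook
Overall: Lakeview 34/62 = 54.8%, Millbrook 41/97 = 42.3% → Lakeview
(Millbrook wins every credit group but Lakeview wins overall — Millbrook's applications skew toward the low-rate subprime group.)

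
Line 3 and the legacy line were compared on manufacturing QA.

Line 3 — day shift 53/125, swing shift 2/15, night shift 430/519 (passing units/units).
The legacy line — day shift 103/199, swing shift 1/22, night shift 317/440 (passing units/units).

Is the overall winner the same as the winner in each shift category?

No

Day shift: Line 3 53/125 = 42.4%, the legacy line 103/199 = 51.8% → the legacy line
Swing shift: Line 3 2/15 = 13.3%, the legacy line 1/22 = 4.5% → Line 3
Night shift: Line 3 430/519 = 82.9%, the legacy line 317/440 = 72.0% → Line 3
Overall: Line 3 485/659 = 73.6%, the legacy line 421/661 = 63.7% → Line 3
Neither sweeps: Line 3 wins 2 of 3 groups, the legacy line wins 1. Line 3 wins overall but not every group — no Simpson reversal.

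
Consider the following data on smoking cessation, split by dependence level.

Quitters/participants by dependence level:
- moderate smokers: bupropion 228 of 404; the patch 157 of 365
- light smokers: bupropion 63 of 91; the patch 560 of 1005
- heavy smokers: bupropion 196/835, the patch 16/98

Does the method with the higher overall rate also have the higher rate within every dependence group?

Moderate smokers: bupropion 228/404 = 56.4%, the patch 157/365 = 43.0% → bupropion
Light smokers: bupropion 63/91 = 69.2%, the patch 560/1005 = 55.7% → bupropion
Heavy smokers: bupropion 196/835 = 23.5%, the patch 16/98 = 16.3% → bupropion
Overall: bupropion 487/1330 = 36.6%, the patch 733/1468 = 49.9% → the patch
Bupropion wins each dependence group but the patch wins overall — the comparison reverses. Bupropion's participants skew toward heavy smokers, which has a lower base rate.

No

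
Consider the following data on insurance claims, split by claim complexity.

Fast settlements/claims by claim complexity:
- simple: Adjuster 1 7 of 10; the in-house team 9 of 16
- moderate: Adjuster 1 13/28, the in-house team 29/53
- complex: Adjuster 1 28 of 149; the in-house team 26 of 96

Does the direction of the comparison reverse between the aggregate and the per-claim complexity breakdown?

Simple: Adjuster 1 7/10 = 70.0%, the in-house team 9/16 = 56.2% → Adjuster 1
Moderate: Adjuster 1 13/28 = 46.4%, the in-house team 29/53 = 54.7% → the in-house team
Complex: Adjuster 1 28/149 = 18.8%, the in-house team 26/96 = 27.1% → the in-house team
Overall: Adjuster 1 48/187 = 25.7%, the in-house team 64/165 = 38.8% → the in-house team
Neither sweeps: Adjuster 1 wins 1 of 3 groups, the in-house team wins 2. The in-house team wins overall but not every group — no Simpson reversal.

No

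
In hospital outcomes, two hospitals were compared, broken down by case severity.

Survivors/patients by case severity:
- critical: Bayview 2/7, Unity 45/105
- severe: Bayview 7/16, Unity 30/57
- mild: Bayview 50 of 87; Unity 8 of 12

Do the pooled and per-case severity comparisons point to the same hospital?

Critical: Bayview 2/7 = 28.6%, Unity 45/105 = 42.9% → Unity
Severe: Bayview 7/16 = 43.8%, Unity 30/57 = 52.6% → Unity
Mild: Bayview 50/87 = 57.5%, Unity 8/12 = 66.7% → Unity
Overall: Bayview 59/110 = 53.6%, Unity 83/174 = 47.7% → Bayview
Unity wins each case group but Bayview wins overall — the comparison reverses. Unity's patients skew toward critical, which has a lower base rate.

No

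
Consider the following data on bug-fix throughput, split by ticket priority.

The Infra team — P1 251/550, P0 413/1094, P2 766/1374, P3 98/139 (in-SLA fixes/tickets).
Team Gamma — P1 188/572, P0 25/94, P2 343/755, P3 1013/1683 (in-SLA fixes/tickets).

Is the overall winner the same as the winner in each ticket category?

P1: the Infra team 251/550 = 45.6%, Team Gamma 188/572 = 32.9% → the Infra team
P0: the Infra team 413/1094 = 37.8%, Team Gamma 25/94 = 26.6% → the Infra team
P2: the Infra team 766/1374 = 55.7%, Team Gamma 343/755 = 45.4% → the Infra team
P3: the Infra team 98/139 = 70.5%, Team Gamma 1013/1683 = 60.2% → the Infra team
Overall: the Infra team 1528/3157 = 48.4%, Team Gamma 1569/3104 = 50.5% → Team Gamma
The Infra team wins each ticket group but Team Gamma wins overall — the comparison reverses. The Infra team's tickets skew toward P0, which has a lower base rate.

No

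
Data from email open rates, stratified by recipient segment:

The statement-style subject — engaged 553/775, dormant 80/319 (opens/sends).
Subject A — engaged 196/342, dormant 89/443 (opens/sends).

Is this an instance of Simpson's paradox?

Engaged: the statement-style subject 553/775 = 71.4%, Subject A 196/342 = 57.3% → the statement-style subject
Dormant: the statement-style subject 80/319 = 25.1%, Subject A 89/443 = 20.1% → the statement-style subject
Overall: the statement-style subject 633/1094 = 57.9%, Subject A 285/785 = 36.3% → the statement-style subject
The statement-style subject wins overall and in every recipient group — no reversal.

No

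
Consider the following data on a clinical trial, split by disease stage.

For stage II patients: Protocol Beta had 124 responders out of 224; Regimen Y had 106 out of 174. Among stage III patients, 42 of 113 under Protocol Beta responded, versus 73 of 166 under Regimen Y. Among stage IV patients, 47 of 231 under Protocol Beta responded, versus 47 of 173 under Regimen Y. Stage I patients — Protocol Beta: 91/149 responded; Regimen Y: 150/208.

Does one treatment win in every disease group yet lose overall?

No

Stage II: Protocol Beta 124/224 = 55.4%, Regimen Y 106/174 = 60.9% → Regimen Y
Stage III: Protocol Beta 42/113 = 37.2%, Regimen Y 73/166 = 44.0% → Regimen Y
Stage IV: Protocol Beta 47/231 = 20.3%, Regimen Y 47/173 = 27.2% → Regimen Y
Stage I: Protocol Beta 91/149 = 61.1%, Regimen Y 150/208 = 72.1% → Regimen Y
Overall: Protocol Beta 304/717 = 42.4%, Regimen Y 376/721 = 52.1% → Regimen Y
Regimen Y wins overall and in every disease group — no reversal.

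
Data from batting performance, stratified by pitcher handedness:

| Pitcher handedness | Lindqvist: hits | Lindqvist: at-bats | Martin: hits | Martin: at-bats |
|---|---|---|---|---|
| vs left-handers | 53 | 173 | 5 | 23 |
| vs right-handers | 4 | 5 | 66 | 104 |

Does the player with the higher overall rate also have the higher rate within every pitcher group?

Vs left-handers: Lindqvist 53/173 = 30.6%, Martin 5/23 = 21.7% → Lindqvist
Vs right-handers: Lindqvist 4/5 = 80.0%, Martin 66/104 = 63.5% → Lindqvist
Overall: Lindqvist 57/178 = 32.0%, Martin 71/127 = 55.9% → Martin
Lindqvist wins each pitcher group but Martin wins overall — the comparison reverses. Lindqvist's at-bats skew toward vs left-handers, which has a lower base rate.

No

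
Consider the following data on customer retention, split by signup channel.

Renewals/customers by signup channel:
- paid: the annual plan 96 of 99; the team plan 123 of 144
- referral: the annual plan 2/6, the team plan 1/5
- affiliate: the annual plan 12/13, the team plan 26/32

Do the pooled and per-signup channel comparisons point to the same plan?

Paid: the annual plan 96/99 = 97.0%, the team plan 123/144 = 85.4% → the annual plan
Referral: the annual plan 2/6 = 33.3%, the team plan 1/5 = 20.0% → the annual plan
Affiliate: the annual plan 12/13 = 92.3%, the team plan 26/32 = 81.2% → the annual plan
Overall: the annual plan 110/118 = 93.2%, the team plan 150/181 = 82.9% → the annual plan
The annual plan wins overall and in every signup group — no reversal.

Yes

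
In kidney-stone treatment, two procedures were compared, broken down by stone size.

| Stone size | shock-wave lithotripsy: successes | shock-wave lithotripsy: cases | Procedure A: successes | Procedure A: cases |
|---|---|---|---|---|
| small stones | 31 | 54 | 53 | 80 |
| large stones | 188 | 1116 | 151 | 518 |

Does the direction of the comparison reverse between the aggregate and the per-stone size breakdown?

Small stones: shock-wave lithotripsy 31/54 = 57.4%, Procedure A 53/80 = 66.2% → Procedure A
Large stones: shock-wave lithotripsy 188/1116 = 16.8%, Procedure A 151/518 = 29.2% → Procedure A
Overall: shock-wave lithotripsy 219/1170 = 18.7%, Procedure A 204/598 = 34.1% → Procedure A
Procedure A wins overall and in every stone group — no reversal.

No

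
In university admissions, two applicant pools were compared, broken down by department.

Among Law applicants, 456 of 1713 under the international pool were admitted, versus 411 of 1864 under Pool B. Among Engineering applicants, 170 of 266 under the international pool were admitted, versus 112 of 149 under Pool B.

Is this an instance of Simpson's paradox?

Law: the international pool 456/1713 = 26.6%, Pool B 411/1864 = 22.0% → the international pool
Engineering: the international pool 170/266 = 63.9%, Pool B 112/149 = 75.2% → Pool B
Overall: the international pool 626/1979 = 31.6%, Pool B 523/2013 = 26.0% → the international pool
Neither sweeps: the international pool wins 1 of 2 groups, Pool B wins 1. The international pool wins overall but not every group — no Simpson reversal.

No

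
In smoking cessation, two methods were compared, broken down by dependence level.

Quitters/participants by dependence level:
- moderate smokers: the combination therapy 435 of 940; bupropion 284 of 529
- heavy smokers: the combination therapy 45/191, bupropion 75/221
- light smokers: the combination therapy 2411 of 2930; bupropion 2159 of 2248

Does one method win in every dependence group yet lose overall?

No

Moderate smokers: the combination therapy 435/940 = 46.3%, bupropion 284/529 = 53.7% → bupropion
Heavy smokers: the combination therapy 45/191 = 23.6%, bupropion 75/221 = 33.9% → bupropion
Light smokers: the combination therapy 2411/2930 = 82.3%, bupropion 2159/2248 = 96.0% → bupropion
Overall: the combination therapy 2891/4061 = 71.2%, bupropion 2518/2998 = 84.0% → bupropion
Bupropion wins overall and in every dependence group — no reversal.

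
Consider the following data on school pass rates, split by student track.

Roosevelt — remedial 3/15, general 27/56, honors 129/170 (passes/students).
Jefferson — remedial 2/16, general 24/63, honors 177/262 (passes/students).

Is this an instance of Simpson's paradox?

No

Remedial: Roosevelt 3/15 = 20.0%, Jefferson 2/16 = 12.5% → Roosevelt
General: Roosevelt 27/56 = 48.2%, Jefferson 24/63 = 38.1% → Roosevelt
Honors: Roosevelt 129/170 = 75.9%, Jefferson 177/262 = 67.6% → Roosevelt
Overall: Roosevelt 159/241 = 66.0%, Jefferson 203/341 = 59.5% → Roosevelt
Roosevelt wins overall and in every student group — no reversal.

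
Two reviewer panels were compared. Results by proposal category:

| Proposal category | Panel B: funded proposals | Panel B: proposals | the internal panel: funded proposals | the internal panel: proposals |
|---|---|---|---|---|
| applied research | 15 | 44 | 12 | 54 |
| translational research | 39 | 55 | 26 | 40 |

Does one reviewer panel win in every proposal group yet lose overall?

No

Applied research: Panel B 15/44 = 34.1%, the internal panel 12/54 = 22.2% → Panel B
Translational research: Panel B 39/55 = 70.9%, the internal panel 26/40 = 65.0% → Panel B
Overall: Panel B 54/99 = 54.5%, the internal panel 38/94 = 40.4% → Panel B
Panel B wins overall and in every proposal group — no reversal.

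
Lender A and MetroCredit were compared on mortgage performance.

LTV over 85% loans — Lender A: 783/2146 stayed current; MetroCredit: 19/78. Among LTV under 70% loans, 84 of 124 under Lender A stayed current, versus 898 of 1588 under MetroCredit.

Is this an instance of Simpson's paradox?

LTV over 85%: Lender A 783/2146 = 36.5%, MetroCredit 19/78 = 24.4% → Lender A
LTV under 70%: Lender A 84/124 = 67.7%, MetroCredit 898/1588 = 56.5% → Lender A
Overall: Lender A 867/2270 = 38.2%, MetroCredit 917/1666 = 55.0% → MetroCredit
Lender A wins each loan-to-value group but MetroCredit wins overall — the comparison reverses. Lender A's loans skew toward LTV over 85%, which has a lower base rate.

Yes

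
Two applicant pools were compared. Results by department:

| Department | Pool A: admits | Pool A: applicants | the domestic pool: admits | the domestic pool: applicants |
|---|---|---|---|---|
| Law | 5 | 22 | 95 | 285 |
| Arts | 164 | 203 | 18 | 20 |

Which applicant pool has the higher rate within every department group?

Law: Pool A 5/22 = 22.7%, the domestic pool 95/285 = 33.3% → the domestic pool
Arts: Pool A 164/203 = 80.8%, the domestic pool 18/20 = 90.0% → the domestic pool
The domestic pool has the higher rate in both groups.

the domestic pool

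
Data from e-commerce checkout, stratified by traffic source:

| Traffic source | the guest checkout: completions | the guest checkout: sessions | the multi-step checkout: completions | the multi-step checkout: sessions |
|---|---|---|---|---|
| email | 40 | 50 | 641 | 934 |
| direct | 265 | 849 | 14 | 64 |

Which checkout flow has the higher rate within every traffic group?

Email: the guest checkout 40/50 = 80.0%, the multi-step checkout 641/934 = 68.6% → the guest checkout
Direct: the guest checkout 265/849 = 31.2%, the multi-step checkout 14/64 = 21.9% → the guest checkout
The guest checkout has the higher rate in both groups.

the guest checkout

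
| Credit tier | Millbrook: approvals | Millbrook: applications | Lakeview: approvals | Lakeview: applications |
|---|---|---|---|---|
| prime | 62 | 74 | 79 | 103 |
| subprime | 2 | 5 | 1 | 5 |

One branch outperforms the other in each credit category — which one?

Prime: Millbrook 62/74 = 83.8%, Lakeview 79/103 = 76.7% → Millbrook
Subprime: Millbrook 2/5 = 40.0%, Lakeview 1/5 = 20.0% → Millbrook
Millbrook has the higher rate in both groups.

Millbrook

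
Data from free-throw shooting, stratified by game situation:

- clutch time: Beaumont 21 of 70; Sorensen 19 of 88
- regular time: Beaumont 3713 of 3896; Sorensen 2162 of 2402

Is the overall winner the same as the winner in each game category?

Yes

Clutch time: Beaumont 21/70 = 30.0%, Sorensen 19/88 = 21.6% → Beaumont
Regular time: Beaumont 3713/3896 = 95.3%, Sorensen 2162/2402 = 90.0% → Beaumont
Overall: Beaumont 3734/3966 = 94.2%, Sorensen 2181/2490 = 87.6% → Beaumont
Beaumont wins overall and in every game group — no reversal.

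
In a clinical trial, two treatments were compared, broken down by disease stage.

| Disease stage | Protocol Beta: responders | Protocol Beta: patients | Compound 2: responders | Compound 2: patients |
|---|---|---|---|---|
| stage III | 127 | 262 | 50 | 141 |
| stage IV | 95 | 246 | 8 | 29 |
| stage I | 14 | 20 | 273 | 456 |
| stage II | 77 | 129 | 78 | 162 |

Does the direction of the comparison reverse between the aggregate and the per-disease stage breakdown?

Stage III: Protocol Beta 127/262 = 48.5%, Compound 2 50/141 = 35.5% → Protocol Beta
Stage IV: Protocol Beta 95/246 = 38.6%, Compound 2 8/29 = 27.6% → Protocol Beta
Stage I: Protocol Beta 14/20 = 70.0%, Compound 2 273/456 = 59.9% → Protocol Beta
Stage II: Protocol Beta 77/129 = 59.7%, Compound 2 78/162 = 48.1% → Protocol Beta
Overall: Protocol Beta 313/657 = 47.6%, Compound 2 409/788 = 51.9% → Compound 2
Protocol Beta wins each disease group but Compound 2 wins overall — the comparison reverses. Protocol Beta's patients skew toward stage IV, which has a lower base rate.

Yes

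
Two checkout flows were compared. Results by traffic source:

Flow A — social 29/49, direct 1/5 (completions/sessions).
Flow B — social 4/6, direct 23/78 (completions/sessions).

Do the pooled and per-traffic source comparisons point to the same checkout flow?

Social: Flow A 29/49 = 59.2%, Flow B 4/6 = 66.7% → Flow B
Direct: Flow A 1/5 = 20.0%, Flow B 23/78 = 29.5% → Flow B
Overall: Flow A 30/54 = 55.6%, Flow B 27/84 = 32.1% → Flow A
Flow B wins each traffic group but Flow A wins overall — the comparison reverses. Flow B's sessions skew toward direct, which has a lower base rate.

No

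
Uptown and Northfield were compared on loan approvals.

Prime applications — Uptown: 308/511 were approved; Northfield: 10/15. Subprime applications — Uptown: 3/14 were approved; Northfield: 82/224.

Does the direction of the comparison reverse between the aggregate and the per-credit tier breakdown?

Prime: Uptown 308/511 = 60.3%, Northfield 10/15 = 66.7% → Northfield
Subprime: Uptown 3/14 = 21.4%, Northfield 82/224 = 36.6% → Northfield
Overall: Uptown 311/525 = 59.2%, Northfield 92/239 = 38.5% → Uptown
Northfield wins each credit group but Uptown wins overall — the comparison reverses. Northfield's applications skew toward subprime, which has a lower base rate.

Yes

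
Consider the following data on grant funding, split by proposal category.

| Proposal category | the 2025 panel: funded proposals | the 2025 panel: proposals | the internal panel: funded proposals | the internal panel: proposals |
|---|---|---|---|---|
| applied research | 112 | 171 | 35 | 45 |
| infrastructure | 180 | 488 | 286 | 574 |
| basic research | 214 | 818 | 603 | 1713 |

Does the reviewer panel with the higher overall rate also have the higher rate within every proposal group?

Applied research: the 2025 panel 112/171 = 65.5%, the internal panel 35/45 = 77.8% → the internal panel
Infrastructure: the 2025 panel 180/488 = 36.9%, the internal panel 286/574 = 49.8% → the internal panel
Basic research: the 2025 panel 214/818 = 26.2%, the internal panel 603/1713 = 35.2% → the internal panel
Overall: the 2025 panel 506/1477 = 34.3%, the internal panel 924/2332 = 39.6% → the internal panel
The internal panel wins overall and in every proposal group — no reversal.

Yes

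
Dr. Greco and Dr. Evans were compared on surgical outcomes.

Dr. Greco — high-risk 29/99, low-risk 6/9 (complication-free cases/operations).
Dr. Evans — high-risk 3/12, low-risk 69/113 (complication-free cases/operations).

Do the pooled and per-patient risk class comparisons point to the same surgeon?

High-risk: Dr. Greco 29/99 = 29.3%, Dr. Evans 3/12 = 25.0% → Dr. Greco
Low-risk: Dr. Greco 6/9 = 66.7%, Dr. Evans 69/113 = 61.1% → Dr. Greco
Overall: Dr. Greco 35/108 = 32.4%, Dr. Evans 72/125 = 57.6% → Dr. Evans
Dr. Greco wins each patient risk group but Dr. Evans wins overall — the comparison reverses. Dr. Greco's operations skew toward high-risk, which has a lower base rate.

No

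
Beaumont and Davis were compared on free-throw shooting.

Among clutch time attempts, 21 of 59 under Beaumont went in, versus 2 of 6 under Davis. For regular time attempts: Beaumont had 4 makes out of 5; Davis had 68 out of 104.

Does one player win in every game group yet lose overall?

Clutch time: Beaumont 21/59 = 35.6%, Davis 2/6 = 33.3% → Beaumont
Regular time: Beaumont 4/5 = 80.0%, Davis 68/104 = 65.4% → Beaumont
Overall: Beaumont 25/64 = 39.1%, Davis 70/110 = 63.6% → Davis
Beaumont wins each game group but Davis wins overall — the comparison reverses. Beaumont's attempts skew toward clutch time, which has a lower base rate.

Yes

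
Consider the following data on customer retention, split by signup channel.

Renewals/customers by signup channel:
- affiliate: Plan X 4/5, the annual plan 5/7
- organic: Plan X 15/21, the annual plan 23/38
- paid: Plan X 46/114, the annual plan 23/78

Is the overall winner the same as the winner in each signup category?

Affiliate: Plan X 4/5 = 80.0%, the annual plan 5/7 = 71.4% → Plan X
Organic: Plan X 15/21 = 71.4%, the annual plan 23/38 = 60.5% → Plan X
Paid: Plan X 46/114 = 40.4%, the annual plan 23/78 = 29.5% → Plan X
Overall: Plan X 65/140 = 46.4%, the annual plan 51/123 = 41.5% → Plan X
Plan X wins overall and in every signup group — no reversal.

Yes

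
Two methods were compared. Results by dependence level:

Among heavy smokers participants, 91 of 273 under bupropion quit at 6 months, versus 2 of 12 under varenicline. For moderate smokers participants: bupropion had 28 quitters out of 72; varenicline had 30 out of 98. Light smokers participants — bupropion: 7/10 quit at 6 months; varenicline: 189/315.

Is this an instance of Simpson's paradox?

Yes

Heavy smokers: bupropion 91/273 = 33.3%, varenicline 2/12 = 16.7% → bupropion
Moderate smokers: bupropion 28/72 = 38.9%, varenicline 30/98 = 30.6% → bupropion
Light smokers: bupropion 7/10 = 70.0%, varenicline 189/315 = 60.0% → bupropion
Overall: bupropion 126/355 = 35.5%, varenicline 221/425 = 52.0% → varenicline
Bupropion wins each dependence group but varenicline wins overall — the comparison reverses. Bupropion's participants skew toward heavy smokers, which has a lower base rate.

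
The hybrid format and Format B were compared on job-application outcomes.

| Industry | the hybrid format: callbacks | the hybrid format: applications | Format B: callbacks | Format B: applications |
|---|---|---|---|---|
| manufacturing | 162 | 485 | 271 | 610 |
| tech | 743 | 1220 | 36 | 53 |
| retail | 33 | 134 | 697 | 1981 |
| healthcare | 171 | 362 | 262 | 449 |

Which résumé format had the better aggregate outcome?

Manufacturing: the hybrid format 162/485 = 33.4%, Format B 271/610 = 44.4% → Format B
Tech: the hybrid format 743/1220 = 60.9%, Format B 36/53 = 67.9% → Format B
Retail: the hybrid format 33/134 = 24.6%, Format B 697/1981 = 35.2% → Format B
Healthcare: the hybrid format 171/362 = 47.2%, Format B 262/449 = 58.4% → Format B
Overall: the hybrid format 1109/2201 = 50.4%, Format B 1266/3093 = 40.9% → the hybrid format
(Format B wins every industry group but the hybrid format wins overall — Format B's applications skew toward the low-rate retail group.)

the hybrid format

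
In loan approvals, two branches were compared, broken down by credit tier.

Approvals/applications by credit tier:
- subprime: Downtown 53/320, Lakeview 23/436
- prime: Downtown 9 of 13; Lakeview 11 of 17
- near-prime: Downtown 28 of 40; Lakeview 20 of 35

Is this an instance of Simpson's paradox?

Subprime: Downtown 53/320 = 16.6%, Lakeview 23/436 = 5.3% → Downtown
Prime: Downtown 9/13 = 69.2%, Lakeview 11/17 = 64.7% → Downtown
Near-prime: Downtown 28/40 = 70.0%, Lakeview 20/35 = 57.1% → Downtown
Overall: Downtown 90/373 = 24.1%, Lakeview 54/488 = 11.1% → Downtown
Downtown wins overall and in every credit group — no reversal.

No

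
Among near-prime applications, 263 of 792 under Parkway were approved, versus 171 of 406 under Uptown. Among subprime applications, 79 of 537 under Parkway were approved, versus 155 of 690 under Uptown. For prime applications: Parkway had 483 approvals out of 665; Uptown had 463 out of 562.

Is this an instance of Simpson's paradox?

No

Near-prime: Parkway 263/792 = 33.2%, Uptown 171/406 = 42.1% → Uptown
Subprime: Parkway 79/537 = 14.7%, Uptown 155/690 = 22.5% → Uptown
Prime: Parkway 483/665 = 72.6%, Uptown 463/562 = 82.4% → Uptown
Overall: Parkway 825/1994 = 41.4%, Uptown 789/1658 = 47.6% → Uptown
Uptown wins overall and in every credit group — no reversal.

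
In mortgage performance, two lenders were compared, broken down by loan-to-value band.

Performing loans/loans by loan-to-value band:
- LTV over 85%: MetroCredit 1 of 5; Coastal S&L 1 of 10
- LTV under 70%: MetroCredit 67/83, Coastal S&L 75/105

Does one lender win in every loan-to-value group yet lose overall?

No

LTV over 85%: MetroCredit 1/5 = 20.0%, Coastal S&L 1/10 = 10.0% → MetroCredit
LTV under 70%: MetroCredit 67/83 = 80.7%, Coastal S&L 75/105 = 71.4% → MetroCredit
Overall: MetroCredit 68/88 = 77.3%, Coastal S&L 76/115 = 66.1% → MetroCredit
MetroCredit wins overall and in every loan-to-value group — no reversal.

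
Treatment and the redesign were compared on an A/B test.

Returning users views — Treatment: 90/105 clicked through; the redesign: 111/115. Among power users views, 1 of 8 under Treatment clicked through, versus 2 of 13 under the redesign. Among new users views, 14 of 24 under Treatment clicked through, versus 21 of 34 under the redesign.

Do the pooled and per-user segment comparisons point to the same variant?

Yes

Returning users: Treatment 90/105 = 85.7%, the redesign 111/115 = 96.5% → the redesign
Power users: Treatment 1/8 = 12.5%, the redesign 2/13 = 15.4% → the redesign
New users: Treatment 14/24 = 58.3%, the redesign 21/34 = 61.8% → the redesign
Overall: Treatment 105/137 = 76.6%, the redesign 134/162 = 82.7% → the redesign
The redesign wins overall and in every user group — no reversal.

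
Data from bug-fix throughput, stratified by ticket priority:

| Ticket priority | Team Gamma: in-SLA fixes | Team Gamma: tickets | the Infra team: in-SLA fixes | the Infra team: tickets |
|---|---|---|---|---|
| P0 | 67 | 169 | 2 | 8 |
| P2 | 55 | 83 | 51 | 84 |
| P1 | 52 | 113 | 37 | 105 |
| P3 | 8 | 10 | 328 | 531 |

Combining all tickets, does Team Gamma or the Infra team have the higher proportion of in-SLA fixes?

the Infra team

P0: Team Gamma 67/169 = 39.6%, the Infra team 2/8 = 25.0% → Team Gamma
P2: Team Gamma 55/83 = 66.3%, the Infra team 51/84 = 60.7% → Team Gamma
P1: Team Gamma 52/113 = 46.0%, the Infra team 37/105 = 35.2% → Team Gamma
P3: Team Gamma 8/10 = 80.0%, the Infra team 328/531 = 61.8% → Team Gamma
Overall: Team Gamma 182/375 = 48.5%, the Infra team 418/728 = 57.4% → the Infra team
(Team Gamma wins every ticket group but the Infra team wins overall — Team Gamma's tickets skew toward the low-rate P0 group.)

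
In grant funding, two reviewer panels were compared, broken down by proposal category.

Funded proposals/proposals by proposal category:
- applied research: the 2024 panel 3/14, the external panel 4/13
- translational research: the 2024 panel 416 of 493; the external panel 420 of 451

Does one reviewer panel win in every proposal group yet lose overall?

Applied research: the 2024 panel 3/14 = 21.4%, the external panel 4/13 = 30.8% → the external panel
Translational research: the 2024 panel 416/493 = 84.4%, the external panel 420/451 = 93.1% → the external panel
Overall: the 2024 panel 419/507 = 82.6%, the external panel 424/464 = 91.4% → the external panel
The external panel wins overall and in every proposal group — no reversal.

No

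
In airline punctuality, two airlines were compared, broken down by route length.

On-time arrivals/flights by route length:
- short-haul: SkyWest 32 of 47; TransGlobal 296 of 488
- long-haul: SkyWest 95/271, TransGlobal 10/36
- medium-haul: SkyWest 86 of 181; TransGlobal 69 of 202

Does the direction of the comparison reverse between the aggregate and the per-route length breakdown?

Yes

Short-haul: SkyWest 32/47 = 68.1%, TransGlobal 296/488 = 60.7% → SkyWest
Long-haul: SkyWest 95/271 = 35.1%, TransGlobal 10/36 = 27.8% → SkyWest
Medium-haul: SkyWest 86/181 = 47.5%, TransGlobal 69/202 = 34.2% → SkyWest
Overall: SkyWest 213/499 = 42.7%, TransGlobal 375/726 = 51.7% → TransGlobal
SkyWest wins each route group but TransGlobal wins overall — the comparison reverses. SkyWest's flights skew toward long-haul, which has a lower base rate.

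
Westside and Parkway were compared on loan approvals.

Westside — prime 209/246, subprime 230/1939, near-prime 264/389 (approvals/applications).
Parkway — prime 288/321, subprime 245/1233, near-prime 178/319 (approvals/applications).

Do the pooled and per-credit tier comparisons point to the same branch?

No

Prime: Westside 209/246 = 85.0%, Parkway 288/321 = 89.7% → Parkway
Subprime: Westside 230/1939 = 11.9%, Parkway 245/1233 = 19.9% → Parkway
Near-prime: Westside 264/389 = 67.9%, Parkway 178/319 = 55.8% → Westside
Overall: Westside 703/2574 = 27.3%, Parkway 711/1873 = 38.0% → Parkway
Neither sweeps: Westside wins 1 of 3 groups, Parkway wins 2. Parkway wins overall but not every group — no Simpson reversal.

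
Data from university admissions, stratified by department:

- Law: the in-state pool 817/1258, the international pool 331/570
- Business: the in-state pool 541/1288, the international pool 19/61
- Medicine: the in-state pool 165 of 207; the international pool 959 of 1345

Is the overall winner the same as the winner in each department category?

Law: the in-state pool 817/1258 = 64.9%, the international pool 331/570 = 58.1% → the in-state pool
Business: the in-state pool 541/1288 = 42.0%, the international pool 19/61 = 31.1% → the in-state pool
Medicine: the in-state pool 165/207 = 79.7%, the international pool 959/1345 = 71.3% → the in-state pool
Overall: the in-state pool 1523/2753 = 55.3%, the international pool 1309/1976 = 66.2% → the international pool
The in-state pool wins each department group but the international pool wins overall — the comparison reverses. The in-state pool's applicants skew toward Business, which has a lower base rate.

No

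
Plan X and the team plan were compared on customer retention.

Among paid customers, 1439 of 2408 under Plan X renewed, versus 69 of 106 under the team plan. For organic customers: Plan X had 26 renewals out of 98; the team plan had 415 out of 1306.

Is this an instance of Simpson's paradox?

Paid: Plan X 1439/2408 = 59.8%, the team plan 69/106 = 65.1% → the team plan
Organic: Plan X 26/98 = 26.5%, the team plan 415/1306 = 31.8% → the team plan
Overall: Plan X 1465/2506 = 58.5%, the team plan 484/1412 = 34.3% → Plan X
The team plan wins each signup group but Plan X wins overall — the comparison reverses. The team plan's customers skew toward organic, which has a lower base rate.

Yes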